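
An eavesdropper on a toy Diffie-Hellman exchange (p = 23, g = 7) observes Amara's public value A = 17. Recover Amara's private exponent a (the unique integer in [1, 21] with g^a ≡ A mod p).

Try successive powers of 7 modulo 23:
7^1 ≡ 7
7^2 ≡ 3
7^3 ≡ 21
7^4 ≡ 9
7^5 ≡ 17
Found: a = 5.

5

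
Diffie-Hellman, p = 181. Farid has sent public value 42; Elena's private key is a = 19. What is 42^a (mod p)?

125

Shared key K = 42^19 mod 181.
42^1 ≡ 42 (mod 181)
42^2 = (42^1)^2 ≡ 42^2 = 1764 ≡ 135 (mod 181)
42^4 = (42^2)^2 ≡ 135^2 = 18225 ≡ 125 (mod 181)
42^8 = (42^4)^2 ≡ 125^2 = 15625 ≡ 59 (mod 181)
42^16 = (42^8)^2 ≡ 59^2 = 3481 ≡ 42 (mod 181)
42^19 = 42^16 · 42^2 · 42^1 ≡ 42 · 135 · 42 ≡ 125 (mod 181).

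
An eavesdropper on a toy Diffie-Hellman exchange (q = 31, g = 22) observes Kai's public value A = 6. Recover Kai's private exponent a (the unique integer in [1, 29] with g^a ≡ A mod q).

Try successive powers of 22 modulo 31:
22^1 ≡ 22
22^2 ≡ 19
22^3 ≡ 15
22^4 ≡ 20
22^5 ≡ 6
Found: a = 5.

5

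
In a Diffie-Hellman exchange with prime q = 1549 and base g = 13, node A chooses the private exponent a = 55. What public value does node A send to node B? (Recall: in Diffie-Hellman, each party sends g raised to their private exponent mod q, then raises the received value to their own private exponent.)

159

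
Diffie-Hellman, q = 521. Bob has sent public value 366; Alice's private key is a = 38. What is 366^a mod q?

Shared key K = 366^38 mod 521.
366^1 ≡ 366 (mod 521)
366^2 = (366^1)^2 ≡ 366^2 = 133956 ≡ 59 (mod 521)
366^4 = (366^2)^2 ≡ 59^2 = 3481 ≡ 355 (mod 521)
366^8 = (366^4)^2 ≡ 355^2 = 126025 ≡ 464 (mod 521)
366^16 = (366^8)^2 ≡ 464^2 = 215296 ≡ 123 (mod 521)
366^32 = (366^16)^2 ≡ 123^2 = 15129 ≡ 20 (mod 521)
366^38 = 366^32 · 366^4 · 366^2 ≡ 20 · 355 · 59 ≡ 16 (mod 521).

16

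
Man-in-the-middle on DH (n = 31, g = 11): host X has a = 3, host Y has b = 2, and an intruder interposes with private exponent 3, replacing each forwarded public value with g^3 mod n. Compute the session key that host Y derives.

4

Host Y receives an intruder's public value M = 11^3 mod 31 instead of the honest one.
11^1 ≡ 11 (mod 31)
11^2 = (11^1)^2 ≡ 11^2 = 121 ≡ 28 (mod 31)
11^3 = 11^2 · 11^1 ≡ 28 · 11 ≡ 29 (mod 31).
So M = 29. Host Y computes K = M^2 mod 31.
29^1 ≡ 29 (mod 31)
29^2 = (29^1)^2 ≡ 29^2 = 841 ≡ 4 (mod 31)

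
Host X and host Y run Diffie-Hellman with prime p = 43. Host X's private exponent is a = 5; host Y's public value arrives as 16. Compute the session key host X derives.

Shared key K = 16^5 mod 43.
16^1 ≡ 16 (mod 43)
16^2 = (16^1)^2 ≡ 16^2 = 256 ≡ 41 (mod 43)
16^4 = (16^2)^2 ≡ 41^2 = 1681 ≡ 4 (mod 43)
16^5 = 16^4 · 16^1 ≡ 4 · 16 ≡ 21 (mod 43).

21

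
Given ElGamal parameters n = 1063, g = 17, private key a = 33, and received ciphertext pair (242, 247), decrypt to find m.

237

Shared mask s = c₁^a mod n = 242^33 mod 1063.
242^1 ≡ 242 (mod 1063)
242^2 = (242^1)^2 ≡ 242^2 = 58564 ≡ 99 (mod 1063)
242^4 = (242^2)^2 ≡ 99^2 = 9801 ≡ 234 (mod 1063)
242^8 = (242^4)^2 ≡ 234^2 = 54756 ≡ 543 (mod 1063)
242^16 = (242^8)^2 ≡ 543^2 = 294849 ≡ 398 (mod 1063)
242^32 = (242^16)^2 ≡ 398^2 = 158404 ≡ 17 (mod 1063)
242^33 = 242^32 · 242^1 ≡ 17 · 242 ≡ 925 (mod 1063).
So s = 925; s⁻¹ ≡ 285 (mod 1063).
m = c₂ · s⁻¹ mod 1063 = 247 · 285 mod 1063 = 237.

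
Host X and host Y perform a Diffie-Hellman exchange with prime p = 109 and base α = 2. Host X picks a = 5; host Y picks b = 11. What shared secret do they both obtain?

Host Y sends B = α^b mod p = 2^11 mod 109.
2^1 ≡ 2 (mod 109)
2^2 = (2^1)^2 ≡ 2^2 = 4 ≡ 4 (mod 109)
2^4 = (2^2)^2 ≡ 4^2 = 16 ≡ 16 (mod 109)
2^8 = (2^4)^2 ≡ 16^2 = 256 ≡ 38 (mod 109)
2^11 = 2^8 · 2^2 · 2^1 ≡ 38 · 4 · 2 ≡ 86 (mod 109).
So B = 86. Host X then computes K = B^a mod p = 86^5 mod 109.
86^1 ≡ 86 (mod 109)
86^2 = (86^1)^2 ≡ 86^2 = 7396 ≡ 93 (mod 109)
86^4 = (86^2)^2 ≡ 93^2 = 8649 ≡ 38 (mod 109)
86^5 = 86^4 · 86^1 ≡ 38 · 86 ≡ 107 (mod 109).

107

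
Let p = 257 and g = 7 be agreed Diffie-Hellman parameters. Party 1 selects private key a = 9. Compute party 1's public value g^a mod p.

238

Public value = 7^9 mod 257.
7^1 ≡ 7 (mod 257)
7^2 = (7^1)^2 ≡ 7^2 = 49 ≡ 49 (mod 257)
7^4 = (7^2)^2 ≡ 49^2 = 2401 ≡ 88 (mod 257)
7^8 = (7^4)^2 ≡ 88^2 = 7744 ≡ 34 (mod 257)
7^9 = 7^8 · 7^1 ≡ 34 · 7 ≡ 238 (mod 257).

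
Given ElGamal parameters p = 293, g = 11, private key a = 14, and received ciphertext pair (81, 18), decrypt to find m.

Shared mask s = c₁^a mod p = 81^14 mod 293.
81^1 ≡ 81 (mod 293)
81^2 = (81^1)^2 ≡ 81^2 = 6561 ≡ 115 (mod 293)
81^4 = (81^2)^2 ≡ 115^2 = 13225 ≡ 40 (mod 293)
81^8 = (81^4)^2 ≡ 40^2 = 1600 ≡ 135 (mod 293)
81^14 = 81^8 · 81^4 · 81^2 ≡ 135 · 40 · 115 ≡ 133 (mod 293).
So s = 133; s⁻¹ ≡ 141 (mod 293).
m = c₂ · s⁻¹ mod 293 = 18 · 141 mod 293 = 194.

194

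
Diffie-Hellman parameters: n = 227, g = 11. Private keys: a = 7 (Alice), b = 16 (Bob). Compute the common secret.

Bob sends B = g^b mod n = 11^16 mod 227.
11^1 ≡ 11 (mod 227)
11^2 = (11^1)^2 ≡ 11^2 = 121 ≡ 121 (mod 227)
11^4 = (11^2)^2 ≡ 121^2 = 14641 ≡ 113 (mod 227)
11^8 = (11^4)^2 ≡ 113^2 = 12769 ≡ 57 (mod 227)
11^16 = (11^8)^2 ≡ 57^2 = 3249 ≡ 71 (mod 227)
So B = 71. Alice then computes K = B^a mod n = 71^7 mod 227.
71^1 ≡ 71 (mod 227)
71^2 = (71^1)^2 ≡ 71^2 = 5041 ≡ 47 (mod 227)
71^4 = (71^2)^2 ≡ 47^2 = 2209 ≡ 166 (mod 227)
71^7 = 71^4 · 71^2 · 71^1 ≡ 166 · 47 · 71 ≡ 62 (mod 227).

62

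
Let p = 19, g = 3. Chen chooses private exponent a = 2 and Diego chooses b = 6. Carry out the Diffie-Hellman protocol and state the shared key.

11

Diego sends B = g^b mod p = 3^6 mod 19.
3^1 ≡ 3 (mod 19)
3^2 = (3^1)^2 ≡ 3^2 = 9 ≡ 9 (mod 19)
3^4 = (3^2)^2 ≡ 9^2 = 81 ≡ 5 (mod 19)
3^6 = 3^4 · 3^2 ≡ 5 · 9 ≡ 7 (mod 19).
So B = 7. Chen then computes K = B^a mod p = 7^2 mod 19.
7^1 ≡ 7 (mod 19)
7^2 = (7^1)^2 ≡ 7^2 = 49 ≡ 11 (mod 19)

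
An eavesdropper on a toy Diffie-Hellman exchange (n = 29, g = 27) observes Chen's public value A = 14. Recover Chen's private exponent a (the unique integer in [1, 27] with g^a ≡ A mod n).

Try successive powers of 27 modulo 29:
27^1 ≡ 27
27^2 ≡ 4
27^3 ≡ 21
27^4 ≡ 16
27^5 ≡ 26
27^6 ≡ 6
27^7 ≡ 17
27^8 ≡ 24
27^9 ≡ 10
27^10 ≡ 9
27^11 ≡ 11
27^12 ≡ 7
27^13 ≡ 15
27^14 ≡ 28
27^15 ≡ 2
27^16 ≡ 25
27^17 ≡ 8
27^18 ≡ 13
27^19 ≡ 3
27^20 ≡ 23
27^21 ≡ 12
27^22 ≡ 5
27^23 ≡ 19
27^24 ≡ 20
27^25 ≡ 18
27^26 ≡ 22
27^27 ≡ 14
Found: a = 27.

27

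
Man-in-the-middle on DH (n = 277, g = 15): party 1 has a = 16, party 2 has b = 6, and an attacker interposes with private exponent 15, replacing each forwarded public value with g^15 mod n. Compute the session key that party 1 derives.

Party 1 receives an attacker's public value M = 15^15 mod 277 instead of the honest one.
15^1 ≡ 15 (mod 277)
15^2 = (15^1)^2 ≡ 15^2 = 225 ≡ 225 (mod 277)
15^4 = (15^2)^2 ≡ 225^2 = 50625 ≡ 211 (mod 277)
15^8 = (15^4)^2 ≡ 211^2 = 44521 ≡ 201 (mod 277)
15^15 = 15^8 · 15^4 · 15^2 · 15^1 ≡ 201 · 211 · 225 · 15 ≡ 145 (mod 277).
So M = 145. Party 1 computes K = M^16 mod 277.
145^1 ≡ 145 (mod 277)
145^2 = (145^1)^2 ≡ 145^2 = 21025 ≡ 250 (mod 277)
145^4 = (145^2)^2 ≡ 250^2 = 62500 ≡ 175 (mod 277)
145^8 = (145^4)^2 ≡ 175^2 = 30625 ≡ 155 (mod 277)
145^16 = (145^8)^2 ≡ 155^2 = 24025 ≡ 203 (mod 277)

203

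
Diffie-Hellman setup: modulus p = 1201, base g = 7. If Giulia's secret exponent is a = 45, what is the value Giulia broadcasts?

Public value = 7^45 mod 1201.
7^1 ≡ 7 (mod 1201)
7^2 = (7^1)^2 ≡ 7^2 = 49 ≡ 49 (mod 1201)
7^4 = (7^2)^2 ≡ 49^2 = 2401 ≡ 1200 (mod 1201)
7^8 = (7^4)^2 ≡ 1200^2 = 1440000 ≡ 1 (mod 1201)
7^16 = (7^8)^2 ≡ 1^2 = 1 ≡ 1 (mod 1201)
7^32 = (7^16)^2 ≡ 1^2 = 1 ≡ 1 (mod 1201)
7^45 = 7^32 · 7^8 · 7^4 · 7^1 ≡ 1 · 1 · 1200 · 7 ≡ 1194 (mod 1201).

1194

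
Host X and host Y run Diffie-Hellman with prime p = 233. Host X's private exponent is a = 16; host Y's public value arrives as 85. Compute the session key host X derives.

Shared key K = 85^16 mod 233.
85^1 ≡ 85 (mod 233)
85^2 = (85^1)^2 ≡ 85^2 = 7225 ≡ 2 (mod 233)
85^4 = (85^2)^2 ≡ 2^2 = 4 ≡ 4 (mod 233)
85^8 = (85^4)^2 ≡ 4^2 = 16 ≡ 16 (mod 233)
85^16 = (85^8)^2 ≡ 16^2 = 256 ≡ 23 (mod 233)

23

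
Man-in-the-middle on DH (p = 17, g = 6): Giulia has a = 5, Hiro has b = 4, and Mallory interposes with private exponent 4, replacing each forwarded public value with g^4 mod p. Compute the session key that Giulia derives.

Giulia receives Mallory's public value M = 6^4 mod 17 instead of the honest one.
6^1 ≡ 6 (mod 17)
6^2 = (6^1)^2 ≡ 6^2 = 36 ≡ 2 (mod 17)
6^4 = (6^2)^2 ≡ 2^2 = 4 ≡ 4 (mod 17)
So M = 4. Giulia computes K = M^5 mod 17.
4^1 ≡ 4 (mod 17)
4^2 = (4^1)^2 ≡ 4^2 = 16 ≡ 16 (mod 17)
4^4 = (4^2)^2 ≡ 16^2 = 256 ≡ 1 (mod 17)
4^5 = 4^4 · 4^1 ≡ 1 · 4 ≡ 4 (mod 17).

4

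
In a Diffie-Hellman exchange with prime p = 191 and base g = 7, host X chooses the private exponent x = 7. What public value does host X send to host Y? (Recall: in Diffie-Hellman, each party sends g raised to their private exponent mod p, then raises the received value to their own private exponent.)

142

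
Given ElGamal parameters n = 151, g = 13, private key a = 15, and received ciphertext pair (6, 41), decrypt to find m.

125

Shared mask s = c₁^a mod n = 6^15 mod 151.
6^1 ≡ 6 (mod 151)
6^2 = (6^1)^2 ≡ 6^2 = 36 ≡ 36 (mod 151)
6^4 = (6^2)^2 ≡ 36^2 = 1296 ≡ 88 (mod 151)
6^8 = (6^4)^2 ≡ 88^2 = 7744 ≡ 43 (mod 151)
6^15 = 6^8 · 6^4 · 6^2 · 6^1 ≡ 43 · 88 · 36 · 6 ≡ 132 (mod 151).
So s = 132; s⁻¹ ≡ 143 (mod 151).
m = c₂ · s⁻¹ mod 151 = 41 · 143 mod 151 = 125.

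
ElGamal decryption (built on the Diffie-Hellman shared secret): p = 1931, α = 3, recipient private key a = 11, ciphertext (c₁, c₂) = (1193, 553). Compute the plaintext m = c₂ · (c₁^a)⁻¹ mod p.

509

Shared mask s = c₁^a mod p = 1193^11 mod 1931.
1193^1 ≡ 1193 (mod 1931)
1193^2 = (1193^1)^2 ≡ 1193^2 = 1423249 ≡ 102 (mod 1931)
1193^4 = (1193^2)^2 ≡ 102^2 = 10404 ≡ 749 (mod 1931)
1193^8 = (1193^4)^2 ≡ 749^2 = 561001 ≡ 1011 (mod 1931)
1193^11 = 1193^8 · 1193^2 · 1193^1 ≡ 1011 · 102 · 1193 ≡ 536 (mod 1931).
So s = 536; s⁻¹ ≡ 825 (mod 1931).
m = c₂ · s⁻¹ mod 1931 = 553 · 825 mod 1931 = 509.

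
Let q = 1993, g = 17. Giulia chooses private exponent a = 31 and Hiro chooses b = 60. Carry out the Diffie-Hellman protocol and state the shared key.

Giulia sends A = g^a mod q = 17^31 mod 1993.
17^1 ≡ 17 (mod 1993)
17^2 = (17^1)^2 ≡ 17^2 = 289 ≡ 289 (mod 1993)
17^4 = (17^2)^2 ≡ 289^2 = 83521 ≡ 1808 (mod 1993)
17^8 = (17^4)^2 ≡ 1808^2 = 3268864 ≡ 344 (mod 1993)
17^16 = (17^8)^2 ≡ 344^2 = 118336 ≡ 749 (mod 1993)
17^31 = 17^16 · 17^8 · 17^4 · 17^2 · 17^1 ≡ 749 · 344 · 1808 · 289 · 17 ≡ 1581 (mod 1993).
So A = 1581. Hiro then computes K = A^b mod q = 1581^60 mod 1993.
1581^1 ≡ 1581 (mod 1993)
1581^2 = (1581^1)^2 ≡ 1581^2 = 2499561 ≡ 339 (mod 1993)
1581^4 = (1581^2)^2 ≡ 339^2 = 114921 ≡ 1320 (mod 1993)
1581^8 = (1581^4)^2 ≡ 1320^2 = 1742400 ≡ 518 (mod 1993)
1581^16 = (1581^8)^2 ≡ 518^2 = 268324 ≡ 1262 (mod 1993)
1581^32 = (1581^16)^2 ≡ 1262^2 = 1592644 ≡ 237 (mod 1993)
1581^60 = 1581^32 · 1581^16 · 1581^8 · 1581^4 ≡ 237 · 1262 · 518 · 1320 ≡ 1261 (mod 1993).

1261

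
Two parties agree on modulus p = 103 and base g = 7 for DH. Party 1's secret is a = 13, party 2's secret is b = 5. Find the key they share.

Party 2 sends B = g^b mod p = 7^5 mod 103.
7^1 ≡ 7 (mod 103)
7^2 = (7^1)^2 ≡ 7^2 = 49 ≡ 49 (mod 103)
7^4 = (7^2)^2 ≡ 49^2 = 2401 ≡ 32 (mod 103)
7^5 = 7^4 · 7^1 ≡ 32 · 7 ≡ 18 (mod 103).
So B = 18. Party 1 then computes K = B^a mod p = 18^13 mod 103.
18^1 ≡ 18 (mod 103)
18^2 = (18^1)^2 ≡ 18^2 = 324 ≡ 15 (mod 103)
18^4 = (18^2)^2 ≡ 15^2 = 225 ≡ 19 (mod 103)
18^8 = (18^4)^2 ≡ 19^2 = 361 ≡ 52 (mod 103)
18^13 = 18^8 · 18^4 · 18^1 ≡ 52 · 19 · 18 ≡ 68 (mod 103).

68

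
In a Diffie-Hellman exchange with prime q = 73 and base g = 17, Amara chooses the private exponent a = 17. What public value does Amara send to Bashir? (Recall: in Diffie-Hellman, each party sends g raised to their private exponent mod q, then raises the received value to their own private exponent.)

Public value = 17^17 (mod 73).
17^1 ≡ 17 (mod 73)
17^2 = (17^1)^2 ≡ 17^2 = 289 ≡ 70 (mod 73)
17^4 = (17^2)^2 ≡ 70^2 = 4900 ≡ 9 (mod 73)
17^8 = (17^4)^2 ≡ 9^2 = 81 ≡ 8 (mod 73)
17^16 = (17^8)^2 ≡ 8^2 = 64 ≡ 64 (mod 73)
17^17 = 17^16 · 17^1 ≡ 64 · 17 ≡ 66 (mod 73).

66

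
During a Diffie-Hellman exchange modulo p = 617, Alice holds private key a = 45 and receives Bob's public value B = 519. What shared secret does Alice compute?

Shared key K = 519^45 mod 617.
519^1 ≡ 519 (mod 617)
519^2 = (519^1)^2 ≡ 519^2 = 269361 ≡ 349 (mod 617)
519^4 = (519^2)^2 ≡ 349^2 = 121801 ≡ 252 (mod 617)
519^8 = (519^4)^2 ≡ 252^2 = 63504 ≡ 570 (mod 617)
519^16 = (519^8)^2 ≡ 570^2 = 324900 ≡ 358 (mod 617)
519^32 = (519^16)^2 ≡ 358^2 = 128164 ≡ 445 (mod 617)
519^45 = 519^32 · 519^8 · 519^4 · 519^1 ≡ 445 · 570 · 252 · 519 ≡ 226 (mod 617).

226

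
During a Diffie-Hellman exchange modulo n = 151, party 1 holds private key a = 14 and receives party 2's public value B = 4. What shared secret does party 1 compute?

38

Shared key K = 4^14 mod 151.
4^1 ≡ 4 (mod 151)
4^2 = (4^1)^2 ≡ 4^2 = 16 ≡ 16 (mod 151)
4^4 = (4^2)^2 ≡ 16^2 = 256 ≡ 105 (mod 151)
4^8 = (4^4)^2 ≡ 105^2 = 11025 ≡ 2 (mod 151)
4^14 = 4^8 · 4^4 · 4^2 ≡ 2 · 105 · 16 ≡ 38 (mod 151).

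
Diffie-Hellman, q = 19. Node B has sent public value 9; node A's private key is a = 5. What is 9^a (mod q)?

Shared key K = 9^5 mod 19.
9^1 ≡ 9 (mod 19)
9^2 = (9^1)^2 ≡ 9^2 = 81 ≡ 5 (mod 19)
9^4 = (9^2)^2 ≡ 5^2 = 25 ≡ 6 (mod 19)
9^5 = 9^4 · 9^1 ≡ 6 · 9 ≡ 16 (mod 19).

16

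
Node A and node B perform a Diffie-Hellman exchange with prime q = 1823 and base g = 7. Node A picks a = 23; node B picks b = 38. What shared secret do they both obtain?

Node A sends A = g^a mod q = 7^23 mod 1823.
7^1 ≡ 7 (mod 1823)
7^2 = (7^1)^2 ≡ 7^2 = 49 ≡ 49 (mod 1823)
7^4 = (7^2)^2 ≡ 49^2 = 2401 ≡ 578 (mod 1823)
7^8 = (7^4)^2 ≡ 578^2 = 334084 ≡ 475 (mod 1823)
7^16 = (7^8)^2 ≡ 475^2 = 225625 ≡ 1396 (mod 1823)
7^23 = 7^16 · 7^4 · 7^2 · 7^1 ≡ 1396 · 578 · 49 · 7 ≡ 193 (mod 1823).
So A = 193. Node B then computes K = A^b mod q = 193^38 mod 1823.
193^1 ≡ 193 (mod 1823)
193^2 = (193^1)^2 ≡ 193^2 = 37249 ≡ 789 (mod 1823)
193^4 = (193^2)^2 ≡ 789^2 = 622521 ≡ 878 (mod 1823)
193^8 = (193^4)^2 ≡ 878^2 = 770884 ≡ 1578 (mod 1823)
193^16 = (193^8)^2 ≡ 1578^2 = 2490084 ≡ 1689 (mod 1823)
193^32 = (193^16)^2 ≡ 1689^2 = 2852721 ≡ 1549 (mod 1823)
193^38 = 193^32 · 193^4 · 193^2 ≡ 1549 · 878 · 789 ≡ 1275 (mod 1823).

1275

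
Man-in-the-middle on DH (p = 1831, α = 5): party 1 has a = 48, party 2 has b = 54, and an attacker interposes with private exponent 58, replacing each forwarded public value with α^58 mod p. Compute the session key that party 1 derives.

1356

Party 1 receives an attacker's public value M = 5^58 mod 1831 instead of the honest one.
5^1 ≡ 5 (mod 1831)
5^2 = (5^1)^2 ≡ 5^2 = 25 ≡ 25 (mod 1831)
5^4 = (5^2)^2 ≡ 25^2 = 625 ≡ 625 (mod 1831)
5^8 = (5^4)^2 ≡ 625^2 = 390625 ≡ 622 (mod 1831)
5^16 = (5^8)^2 ≡ 622^2 = 386884 ≡ 543 (mod 1831)
5^32 = (5^16)^2 ≡ 543^2 = 294849 ≡ 58 (mod 1831)
5^58 = 5^32 · 5^16 · 5^8 · 5^2 ≡ 58 · 543 · 622 · 25 ≡ 1454 (mod 1831).
So M = 1454. Party 1 computes K = M^48 mod 1831.
1454^1 ≡ 1454 (mod 1831)
1454^2 = (1454^1)^2 ≡ 1454^2 = 2114116 ≡ 1142 (mod 1831)
1454^4 = (1454^2)^2 ≡ 1142^2 = 1304164 ≡ 492 (mod 1831)
1454^8 = (1454^4)^2 ≡ 492^2 = 242064 ≡ 372 (mod 1831)
1454^16 = (1454^8)^2 ≡ 372^2 = 138384 ≡ 1059 (mod 1831)
1454^32 = (1454^16)^2 ≡ 1059^2 = 1121481 ≡ 909 (mod 1831)
1454^48 = 1454^32 · 1454^16 ≡ 909 · 1059 ≡ 1356 (mod 1831).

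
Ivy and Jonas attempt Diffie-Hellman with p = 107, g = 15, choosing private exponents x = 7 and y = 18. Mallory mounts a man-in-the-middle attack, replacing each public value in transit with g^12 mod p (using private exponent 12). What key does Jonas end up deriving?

14

Jonas receives Mallory's public value M = 15^12 mod 107 instead of the honest one.
15^1 ≡ 15 (mod 107)
15^2 = (15^1)^2 ≡ 15^2 = 225 ≡ 11 (mod 107)
15^4 = (15^2)^2 ≡ 11^2 = 121 ≡ 14 (mod 107)
15^8 = (15^4)^2 ≡ 14^2 = 196 ≡ 89 (mod 107)
15^12 = 15^8 · 15^4 ≡ 89 · 14 ≡ 69 (mod 107).
So M = 69. Jonas computes K = M^18 mod 107.
69^1 ≡ 69 (mod 107)
69^2 = (69^1)^2 ≡ 69^2 = 4761 ≡ 53 (mod 107)
69^4 = (69^2)^2 ≡ 53^2 = 2809 ≡ 27 (mod 107)
69^8 = (69^4)^2 ≡ 27^2 = 729 ≡ 87 (mod 107)
69^16 = (69^8)^2 ≡ 87^2 = 7569 ≡ 79 (mod 107)
69^18 = 69^16 · 69^2 ≡ 79 · 53 ≡ 14 (mod 107).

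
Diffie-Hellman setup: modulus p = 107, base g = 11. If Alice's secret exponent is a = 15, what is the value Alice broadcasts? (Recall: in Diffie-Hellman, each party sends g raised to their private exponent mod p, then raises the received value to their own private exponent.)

30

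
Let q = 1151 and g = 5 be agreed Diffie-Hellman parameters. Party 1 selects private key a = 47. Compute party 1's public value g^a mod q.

188

Public value = 5^47 mod 1151.
5^1 ≡ 5 (mod 1151)
5^2 = (5^1)^2 ≡ 5^2 = 25 ≡ 25 (mod 1151)
5^4 = (5^2)^2 ≡ 25^2 = 625 ≡ 625 (mod 1151)
5^8 = (5^4)^2 ≡ 625^2 = 390625 ≡ 436 (mod 1151)
5^16 = (5^8)^2 ≡ 436^2 = 190096 ≡ 181 (mod 1151)
5^32 = (5^16)^2 ≡ 181^2 = 32761 ≡ 533 (mod 1151)
5^47 = 5^32 · 5^8 · 5^4 · 5^2 · 5^1 ≡ 533 · 436 · 625 · 25 · 5 ≡ 188 (mod 1151).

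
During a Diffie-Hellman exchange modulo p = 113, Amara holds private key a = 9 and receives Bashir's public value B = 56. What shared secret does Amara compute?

Shared key K = 56^9 mod 113.
56^1 ≡ 56 (mod 113)
56^2 = (56^1)^2 ≡ 56^2 = 3136 ≡ 85 (mod 113)
56^4 = (56^2)^2 ≡ 85^2 = 7225 ≡ 106 (mod 113)
56^8 = (56^4)^2 ≡ 106^2 = 11236 ≡ 49 (mod 113)
56^9 = 56^8 · 56^1 ≡ 49 · 56 ≡ 32 (mod 113).

32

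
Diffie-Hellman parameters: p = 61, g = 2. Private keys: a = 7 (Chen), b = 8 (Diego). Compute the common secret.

Diego sends B = g^b mod p = 2^8 mod 61.
2^1 ≡ 2 (mod 61)
2^2 = (2^1)^2 ≡ 2^2 = 4 ≡ 4 (mod 61)
2^4 = (2^2)^2 ≡ 4^2 = 16 ≡ 16 (mod 61)
2^8 = (2^4)^2 ≡ 16^2 = 256 ≡ 12 (mod 61)
So B = 12. Chen then computes K = B^a mod p = 12^7 mod 61.
12^1 ≡ 12 (mod 61)
12^2 = (12^1)^2 ≡ 12^2 = 144 ≡ 22 (mod 61)
12^4 = (12^2)^2 ≡ 22^2 = 484 ≡ 57 (mod 61)
12^7 = 12^4 · 12^2 · 12^1 ≡ 57 · 22 · 12 ≡ 42 (mod 61).

42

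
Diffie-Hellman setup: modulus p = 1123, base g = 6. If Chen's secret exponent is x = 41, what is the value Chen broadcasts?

Public value = 6^41 mod 1123.
6^1 ≡ 6 (mod 1123)
6^2 = (6^1)^2 ≡ 6^2 = 36 ≡ 36 (mod 1123)
6^4 = (6^2)^2 ≡ 36^2 = 1296 ≡ 173 (mod 1123)
6^8 = (6^4)^2 ≡ 173^2 = 29929 ≡ 731 (mod 1123)
6^16 = (6^8)^2 ≡ 731^2 = 534361 ≡ 936 (mod 1123)
6^32 = (6^16)^2 ≡ 936^2 = 876096 ≡ 156 (mod 1123)
6^41 = 6^32 · 6^8 · 6^1 ≡ 156 · 731 · 6 ≡ 309 (mod 1123).

309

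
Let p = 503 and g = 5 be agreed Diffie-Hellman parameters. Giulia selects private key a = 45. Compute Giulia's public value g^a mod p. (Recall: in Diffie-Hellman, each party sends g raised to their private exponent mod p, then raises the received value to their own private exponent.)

Public value = 5^45 mod 503.
5^1 ≡ 5 (mod 503)
5^2 = (5^1)^2 ≡ 5^2 = 25 ≡ 25 (mod 503)
5^4 = (5^2)^2 ≡ 25^2 = 625 ≡ 122 (mod 503)
5^8 = (5^4)^2 ≡ 122^2 = 14884 ≡ 297 (mod 503)
5^16 = (5^8)^2 ≡ 297^2 = 88209 ≡ 184 (mod 503)
5^32 = (5^16)^2 ≡ 184^2 = 33856 ≡ 155 (mod 503)
5^45 = 5^32 · 5^8 · 5^4 · 5^1 ≡ 155 · 297 · 122 · 5 ≡ 369 (mod 503).

369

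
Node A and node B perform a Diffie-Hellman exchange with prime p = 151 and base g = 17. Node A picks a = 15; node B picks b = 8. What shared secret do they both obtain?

8

Node A sends A = g^a mod p = 17^15 mod 151.
17^1 ≡ 17 (mod 151)
17^2 = (17^1)^2 ≡ 17^2 = 289 ≡ 138 (mod 151)
17^4 = (17^2)^2 ≡ 138^2 = 19044 ≡ 18 (mod 151)
17^8 = (17^4)^2 ≡ 18^2 = 324 ≡ 22 (mod 151)
17^15 = 17^8 · 17^4 · 17^2 · 17^1 ≡ 22 · 18 · 138 · 17 ≡ 64 (mod 151).
So A = 64. Node B then computes K = A^b mod p = 64^8 mod 151.
64^1 ≡ 64 (mod 151)
64^2 = (64^1)^2 ≡ 64^2 = 4096 ≡ 19 (mod 151)
64^4 = (64^2)^2 ≡ 19^2 = 361 ≡ 59 (mod 151)
64^8 = (64^4)^2 ≡ 59^2 = 3481 ≡ 8 (mod 151)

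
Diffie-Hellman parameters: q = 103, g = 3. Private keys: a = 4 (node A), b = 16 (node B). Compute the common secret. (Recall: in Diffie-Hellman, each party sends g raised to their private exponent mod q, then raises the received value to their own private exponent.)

14

Node B sends B = g^b mod q = 3^16 mod 103.
3^1 ≡ 3 (mod 103)
3^2 = (3^1)^2 ≡ 3^2 = 9 ≡ 9 (mod 103)
3^4 = (3^2)^2 ≡ 9^2 = 81 ≡ 81 (mod 103)
3^8 = (3^4)^2 ≡ 81^2 = 6561 ≡ 72 (mod 103)
3^16 = (3^8)^2 ≡ 72^2 = 5184 ≡ 34 (mod 103)
So B = 34. Node A then computes K = B^a mod q = 34^4 mod 103.
34^1 ≡ 34 (mod 103)
34^2 = (34^1)^2 ≡ 34^2 = 1156 ≡ 23 (mod 103)
34^4 = (34^2)^2 ≡ 23^2 = 529 ≡ 14 (mod 103)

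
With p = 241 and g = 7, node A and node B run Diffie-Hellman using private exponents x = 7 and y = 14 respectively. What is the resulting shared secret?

166

Node B sends B = g^y mod p = 7^14 mod 241.
7^1 ≡ 7 (mod 241)
7^2 = (7^1)^2 ≡ 7^2 = 49 ≡ 49 (mod 241)
7^4 = (7^2)^2 ≡ 49^2 = 2401 ≡ 232 (mod 241)
7^8 = (7^4)^2 ≡ 232^2 = 53824 ≡ 81 (mod 241)
7^14 = 7^8 · 7^4 · 7^2 ≡ 81 · 232 · 49 ≡ 188 (mod 241).
So B = 188. Node A then computes K = B^x mod p = 188^7 mod 241.
188^1 ≡ 188 (mod 241)
188^2 = (188^1)^2 ≡ 188^2 = 35344 ≡ 158 (mod 241)
188^4 = (188^2)^2 ≡ 158^2 = 24964 ≡ 141 (mod 241)
188^7 = 188^4 · 188^2 · 188^1 ≡ 141 · 158 · 188 ≡ 166 (mod 241).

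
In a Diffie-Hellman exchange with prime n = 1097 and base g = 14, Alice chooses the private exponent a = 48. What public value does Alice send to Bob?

Public value = 14^48 mod 1097.
14^1 ≡ 14 (mod 1097)
14^2 = (14^1)^2 ≡ 14^2 = 196 ≡ 196 (mod 1097)
14^4 = (14^2)^2 ≡ 196^2 = 38416 ≡ 21 (mod 1097)
14^8 = (14^4)^2 ≡ 21^2 = 441 ≡ 441 (mod 1097)
14^16 = (14^8)^2 ≡ 441^2 = 194481 ≡ 312 (mod 1097)
14^32 = (14^16)^2 ≡ 312^2 = 97344 ≡ 808 (mod 1097)
14^48 = 14^32 · 14^16 ≡ 808 · 312 ≡ 883 (mod 1097).

883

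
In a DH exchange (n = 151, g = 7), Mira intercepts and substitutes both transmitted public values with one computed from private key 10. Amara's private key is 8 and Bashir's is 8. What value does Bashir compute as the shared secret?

105

Bashir receives Mira's public value M = 7^10 mod 151 instead of the honest one.
7^1 ≡ 7 (mod 151)
7^2 = (7^1)^2 ≡ 7^2 = 49 ≡ 49 (mod 151)
7^4 = (7^2)^2 ≡ 49^2 = 2401 ≡ 136 (mod 151)
7^8 = (7^4)^2 ≡ 136^2 = 18496 ≡ 74 (mod 151)
7^10 = 7^8 · 7^2 ≡ 74 · 49 ≡ 2 (mod 151).
So M = 2. Bashir computes K = M^8 mod 151.
2^1 ≡ 2 (mod 151)
2^2 = (2^1)^2 ≡ 2^2 = 4 ≡ 4 (mod 151)
2^4 = (2^2)^2 ≡ 4^2 = 16 ≡ 16 (mod 151)
2^8 = (2^4)^2 ≡ 16^2 = 256 ≡ 105 (mod 151)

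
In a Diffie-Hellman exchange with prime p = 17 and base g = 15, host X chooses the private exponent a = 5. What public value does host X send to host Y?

2

Public value = 15^5 (mod 17).
15^1 ≡ 15 (mod 17)
15^2 = (15^1)^2 ≡ 15^2 = 225 ≡ 4 (mod 17)
15^4 = (15^2)^2 ≡ 4^2 = 16 ≡ 16 (mod 17)
15^5 = 15^4 · 15^1 ≡ 16 · 15 ≡ 2 (mod 17).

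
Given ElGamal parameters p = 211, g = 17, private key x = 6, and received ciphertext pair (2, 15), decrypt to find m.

Shared mask s = c₁^x mod p = 2^6 mod 211.
2^1 ≡ 2 (mod 211)
2^2 = (2^1)^2 ≡ 2^2 = 4 ≡ 4 (mod 211)
2^4 = (2^2)^2 ≡ 4^2 = 16 ≡ 16 (mod 211)
2^6 = 2^4 · 2^2 ≡ 16 · 4 ≡ 64 (mod 211).
So s = 64; s⁻¹ ≡ 122 (mod 211).
m = c₂ · s⁻¹ mod 211 = 15 · 122 mod 211 = 142.

142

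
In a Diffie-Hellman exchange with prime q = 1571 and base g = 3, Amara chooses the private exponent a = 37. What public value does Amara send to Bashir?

643

Public value = 3^37 (mod 1571).
3^1 ≡ 3 (mod 1571)
3^2 = (3^1)^2 ≡ 3^2 = 9 ≡ 9 (mod 1571)
3^4 = (3^2)^2 ≡ 9^2 = 81 ≡ 81 (mod 1571)
3^8 = (3^4)^2 ≡ 81^2 = 6561 ≡ 277 (mod 1571)
3^16 = (3^8)^2 ≡ 277^2 = 76729 ≡ 1321 (mod 1571)
3^32 = (3^16)^2 ≡ 1321^2 = 1745041 ≡ 1231 (mod 1571)
3^37 = 3^32 · 3^4 · 3^1 ≡ 1231 · 81 · 3 ≡ 643 (mod 1571).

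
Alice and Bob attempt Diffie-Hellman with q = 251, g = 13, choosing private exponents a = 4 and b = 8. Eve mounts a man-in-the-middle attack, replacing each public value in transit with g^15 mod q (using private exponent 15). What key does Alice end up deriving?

Alice receives Eve's public value M = 13^15 mod 251 instead of the honest one.
13^1 ≡ 13 (mod 251)
13^2 = (13^1)^2 ≡ 13^2 = 169 ≡ 169 (mod 251)
13^4 = (13^2)^2 ≡ 169^2 = 28561 ≡ 198 (mod 251)
13^8 = (13^4)^2 ≡ 198^2 = 39204 ≡ 48 (mod 251)
13^15 = 13^8 · 13^4 · 13^2 · 13^1 ≡ 48 · 198 · 169 · 13 ≡ 100 (mod 251).
So M = 100. Alice computes K = M^4 mod 251.
100^1 ≡ 100 (mod 251)
100^2 = (100^1)^2 ≡ 100^2 = 10000 ≡ 211 (mod 251)
100^4 = (100^2)^2 ≡ 211^2 = 44521 ≡ 94 (mod 251)

94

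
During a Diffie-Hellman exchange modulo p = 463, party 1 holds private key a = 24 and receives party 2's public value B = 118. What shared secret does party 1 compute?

Shared key K = 118^24 mod 463.
118^1 ≡ 118 (mod 463)
118^2 = (118^1)^2 ≡ 118^2 = 13924 ≡ 34 (mod 463)
118^4 = (118^2)^2 ≡ 34^2 = 1156 ≡ 230 (mod 463)
118^8 = (118^4)^2 ≡ 230^2 = 52900 ≡ 118 (mod 463)
118^16 = (118^8)^2 ≡ 118^2 = 13924 ≡ 34 (mod 463)
118^24 = 118^16 · 118^8 ≡ 34 · 118 ≡ 308 (mod 463).

308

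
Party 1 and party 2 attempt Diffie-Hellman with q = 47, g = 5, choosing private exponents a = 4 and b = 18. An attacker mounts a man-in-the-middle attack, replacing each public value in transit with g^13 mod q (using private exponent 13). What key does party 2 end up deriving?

14

Party 2 receives an attacker's public value M = 5^13 mod 47 instead of the honest one.
5^1 ≡ 5 (mod 47)
5^2 = (5^1)^2 ≡ 5^2 = 25 ≡ 25 (mod 47)
5^4 = (5^2)^2 ≡ 25^2 = 625 ≡ 14 (mod 47)
5^8 = (5^4)^2 ≡ 14^2 = 196 ≡ 8 (mod 47)
5^13 = 5^8 · 5^4 · 5^1 ≡ 8 · 14 · 5 ≡ 43 (mod 47).
So M = 43. Party 2 computes K = M^18 mod 47.
43^1 ≡ 43 (mod 47)
43^2 = (43^1)^2 ≡ 43^2 = 1849 ≡ 16 (mod 47)
43^4 = (43^2)^2 ≡ 16^2 = 256 ≡ 21 (mod 47)
43^8 = (43^4)^2 ≡ 21^2 = 441 ≡ 18 (mod 47)
43^16 = (43^8)^2 ≡ 18^2 = 324 ≡ 42 (mod 47)
43^18 = 43^16 · 43^2 ≡ 42 · 16 ≡ 14 (mod 47).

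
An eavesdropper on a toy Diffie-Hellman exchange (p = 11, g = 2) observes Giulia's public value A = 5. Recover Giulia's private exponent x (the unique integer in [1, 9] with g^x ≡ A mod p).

4

Try successive powers of 2 modulo 11:
2^1 ≡ 2
2^2 ≡ 4
2^3 ≡ 8
2^4 ≡ 5
Found: x = 4.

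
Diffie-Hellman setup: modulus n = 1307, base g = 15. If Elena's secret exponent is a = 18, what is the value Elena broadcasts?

146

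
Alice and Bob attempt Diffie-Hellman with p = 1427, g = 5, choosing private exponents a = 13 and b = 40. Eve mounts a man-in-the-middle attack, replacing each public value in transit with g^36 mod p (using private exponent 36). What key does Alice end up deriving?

721

Alice receives Eve's public value M = 5^36 mod 1427 instead of the honest one.
5^1 ≡ 5 (mod 1427)
5^2 = (5^1)^2 ≡ 5^2 = 25 ≡ 25 (mod 1427)
5^4 = (5^2)^2 ≡ 25^2 = 625 ≡ 625 (mod 1427)
5^8 = (5^4)^2 ≡ 625^2 = 390625 ≡ 1054 (mod 1427)
5^16 = (5^8)^2 ≡ 1054^2 = 1110916 ≡ 710 (mod 1427)
5^32 = (5^16)^2 ≡ 710^2 = 504100 ≡ 369 (mod 1427)
5^36 = 5^32 · 5^4 ≡ 369 · 625 ≡ 878 (mod 1427).
So M = 878. Alice computes K = M^13 mod 1427.
878^1 ≡ 878 (mod 1427)
878^2 = (878^1)^2 ≡ 878^2 = 770884 ≡ 304 (mod 1427)
878^4 = (878^2)^2 ≡ 304^2 = 92416 ≡ 1088 (mod 1427)
878^8 = (878^4)^2 ≡ 1088^2 = 1183744 ≡ 761 (mod 1427)
878^13 = 878^8 · 878^4 · 878^1 ≡ 761 · 1088 · 878 ≡ 721 (mod 1427).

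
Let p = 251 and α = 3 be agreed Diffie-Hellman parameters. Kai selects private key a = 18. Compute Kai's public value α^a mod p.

Public value = 3^18 mod 251.
3^1 ≡ 3 (mod 251)
3^2 = (3^1)^2 ≡ 3^2 = 9 ≡ 9 (mod 251)
3^4 = (3^2)^2 ≡ 9^2 = 81 ≡ 81 (mod 251)
3^8 = (3^4)^2 ≡ 81^2 = 6561 ≡ 35 (mod 251)
3^16 = (3^8)^2 ≡ 35^2 = 1225 ≡ 221 (mod 251)
3^18 = 3^16 · 3^2 ≡ 221 · 9 ≡ 232 (mod 251).

232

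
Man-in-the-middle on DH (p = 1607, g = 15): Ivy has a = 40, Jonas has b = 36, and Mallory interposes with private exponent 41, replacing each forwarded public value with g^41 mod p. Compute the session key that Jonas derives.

1314

Jonas receives Mallory's public value M = 15^41 mod 1607 instead of the honest one.
15^1 ≡ 15 (mod 1607)
15^2 = (15^1)^2 ≡ 15^2 = 225 ≡ 225 (mod 1607)
15^4 = (15^2)^2 ≡ 225^2 = 50625 ≡ 808 (mod 1607)
15^8 = (15^4)^2 ≡ 808^2 = 652864 ≡ 422 (mod 1607)
15^16 = (15^8)^2 ≡ 422^2 = 178084 ≡ 1314 (mod 1607)
15^32 = (15^16)^2 ≡ 1314^2 = 1726596 ≡ 678 (mod 1607)
15^41 = 15^32 · 15^8 · 15^1 ≡ 678 · 422 · 15 ≡ 1050 (mod 1607).
So M = 1050. Jonas computes K = M^36 mod 1607.
1050^1 ≡ 1050 (mod 1607)
1050^2 = (1050^1)^2 ≡ 1050^2 = 1102500 ≡ 98 (mod 1607)
1050^4 = (1050^2)^2 ≡ 98^2 = 9604 ≡ 1569 (mod 1607)
1050^8 = (1050^4)^2 ≡ 1569^2 = 2461761 ≡ 1444 (mod 1607)
1050^16 = (1050^8)^2 ≡ 1444^2 = 2085136 ≡ 857 (mod 1607)
1050^32 = (1050^16)^2 ≡ 857^2 = 734449 ≡ 50 (mod 1607)
1050^36 = 1050^32 · 1050^4 ≡ 50 · 1569 ≡ 1314 (mod 1607).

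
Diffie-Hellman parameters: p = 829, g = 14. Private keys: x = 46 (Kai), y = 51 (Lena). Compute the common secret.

Lena sends B = g^y mod p = 14^51 mod 829.
14^1 ≡ 14 (mod 829)
14^2 = (14^1)^2 ≡ 14^2 = 196 ≡ 196 (mod 829)
14^4 = (14^2)^2 ≡ 196^2 = 38416 ≡ 282 (mod 829)
14^8 = (14^4)^2 ≡ 282^2 = 79524 ≡ 769 (mod 829)
14^16 = (14^8)^2 ≡ 769^2 = 591361 ≡ 284 (mod 829)
14^32 = (14^16)^2 ≡ 284^2 = 80656 ≡ 243 (mod 829)
14^51 = 14^32 · 14^16 · 14^2 · 14^1 ≡ 243 · 284 · 196 · 14 ≡ 458 (mod 829).
So B = 458. Kai then computes K = B^x mod p = 458^46 mod 829.
458^1 ≡ 458 (mod 829)
458^2 = (458^1)^2 ≡ 458^2 = 209764 ≡ 27 (mod 829)
458^4 = (458^2)^2 ≡ 27^2 = 729 ≡ 729 (mod 829)
458^8 = (458^4)^2 ≡ 729^2 = 531441 ≡ 52 (mod 829)
458^16 = (458^8)^2 ≡ 52^2 = 2704 ≡ 217 (mod 829)
458^32 = (458^16)^2 ≡ 217^2 = 47089 ≡ 665 (mod 829)
458^46 = 458^32 · 458^8 · 458^4 · 458^2 ≡ 665 · 52 · 729 · 27 ≡ 125 (mod 829).

125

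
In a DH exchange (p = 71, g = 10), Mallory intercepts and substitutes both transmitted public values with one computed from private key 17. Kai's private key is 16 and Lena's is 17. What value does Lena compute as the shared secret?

Lena receives Mallory's public value M = 10^17 mod 71 instead of the honest one.
10^1 ≡ 10 (mod 71)
10^2 = (10^1)^2 ≡ 10^2 = 100 ≡ 29 (mod 71)
10^4 = (10^2)^2 ≡ 29^2 = 841 ≡ 60 (mod 71)
10^8 = (10^4)^2 ≡ 60^2 = 3600 ≡ 50 (mod 71)
10^16 = (10^8)^2 ≡ 50^2 = 2500 ≡ 15 (mod 71)
10^17 = 10^16 · 10^1 ≡ 15 · 10 ≡ 8 (mod 71).
So M = 8. Lena computes K = M^17 mod 71.
8^1 ≡ 8 (mod 71)
8^2 = (8^1)^2 ≡ 8^2 = 64 ≡ 64 (mod 71)
8^4 = (8^2)^2 ≡ 64^2 = 4096 ≡ 49 (mod 71)
8^8 = (8^4)^2 ≡ 49^2 = 2401 ≡ 58 (mod 71)
8^16 = (8^8)^2 ≡ 58^2 = 3364 ≡ 27 (mod 71)
8^17 = 8^16 · 8^1 ≡ 27 · 8 ≡ 3 (mod 71).

3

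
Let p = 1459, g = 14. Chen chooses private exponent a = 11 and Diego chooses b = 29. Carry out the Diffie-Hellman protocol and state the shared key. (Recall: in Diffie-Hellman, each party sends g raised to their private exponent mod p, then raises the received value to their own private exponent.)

Diego sends B = g^b mod p = 14^29 mod 1459.
14^1 ≡ 14 (mod 1459)
14^2 = (14^1)^2 ≡ 14^2 = 196 ≡ 196 (mod 1459)
14^4 = (14^2)^2 ≡ 196^2 = 38416 ≡ 482 (mod 1459)
14^8 = (14^4)^2 ≡ 482^2 = 232324 ≡ 343 (mod 1459)
14^16 = (14^8)^2 ≡ 343^2 = 117649 ≡ 929 (mod 1459)
14^29 = 14^16 · 14^8 · 14^4 · 14^1 ≡ 929 · 343 · 482 · 14 ≡ 985 (mod 1459).
So B = 985. Chen then computes K = B^a mod p = 985^11 mod 1459.
985^1 ≡ 985 (mod 1459)
985^2 = (985^1)^2 ≡ 985^2 = 970225 ≡ 1449 (mod 1459)
985^4 = (985^2)^2 ≡ 1449^2 = 2099601 ≡ 100 (mod 1459)
985^8 = (985^4)^2 ≡ 100^2 = 10000 ≡ 1246 (mod 1459)
985^11 = 985^8 · 985^2 · 985^1 ≡ 1246 · 1449 · 985 ≡ 8 (mod 1459).

8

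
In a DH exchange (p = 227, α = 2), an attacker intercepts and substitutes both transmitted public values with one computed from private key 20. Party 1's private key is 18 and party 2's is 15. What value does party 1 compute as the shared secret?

Party 1 receives an attacker's public value M = 2^20 mod 227 instead of the honest one.
2^1 ≡ 2 (mod 227)
2^2 = (2^1)^2 ≡ 2^2 = 4 ≡ 4 (mod 227)
2^4 = (2^2)^2 ≡ 4^2 = 16 ≡ 16 (mod 227)
2^8 = (2^4)^2 ≡ 16^2 = 256 ≡ 29 (mod 227)
2^16 = (2^8)^2 ≡ 29^2 = 841 ≡ 160 (mod 227)
2^20 = 2^16 · 2^4 ≡ 160 · 16 ≡ 63 (mod 227).
So M = 63. Party 1 computes K = M^18 mod 227.
63^1 ≡ 63 (mod 227)
63^2 = (63^1)^2 ≡ 63^2 = 3969 ≡ 110 (mod 227)
63^4 = (63^2)^2 ≡ 110^2 = 12100 ≡ 69 (mod 227)
63^8 = (63^4)^2 ≡ 69^2 = 4761 ≡ 221 (mod 227)
63^16 = (63^8)^2 ≡ 221^2 = 48841 ≡ 36 (mod 227)
63^18 = 63^16 · 63^2 ≡ 36 · 110 ≡ 101 (mod 227).

101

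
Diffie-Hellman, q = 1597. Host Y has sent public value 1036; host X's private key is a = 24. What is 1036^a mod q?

Shared key K = 1036^24 mod 1597.
1036^1 ≡ 1036 (mod 1597)
1036^2 = (1036^1)^2 ≡ 1036^2 = 1073296 ≡ 112 (mod 1597)
1036^4 = (1036^2)^2 ≡ 112^2 = 12544 ≡ 1365 (mod 1597)
1036^8 = (1036^4)^2 ≡ 1365^2 = 1863225 ≡ 1123 (mod 1597)
1036^16 = (1036^8)^2 ≡ 1123^2 = 1261129 ≡ 1096 (mod 1597)
1036^24 = 1036^16 · 1036^8 ≡ 1096 · 1123 ≡ 1118 (mod 1597).

1118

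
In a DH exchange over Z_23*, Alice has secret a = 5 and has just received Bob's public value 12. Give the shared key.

18

Shared key K = 12^5 mod 23.
12^1 ≡ 12 (mod 23)
12^2 = (12^1)^2 ≡ 12^2 = 144 ≡ 6 (mod 23)
12^4 = (12^2)^2 ≡ 6^2 = 36 ≡ 13 (mod 23)
12^5 = 12^4 · 12^1 ≡ 13 · 12 ≡ 18 (mod 23).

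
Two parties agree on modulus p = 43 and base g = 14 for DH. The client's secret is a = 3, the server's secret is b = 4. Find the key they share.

11

The server sends B = g^b mod p = 14^4 mod 43.
14^1 ≡ 14 (mod 43)
14^2 = (14^1)^2 ≡ 14^2 = 196 ≡ 24 (mod 43)
14^4 = (14^2)^2 ≡ 24^2 = 576 ≡ 17 (mod 43)
So B = 17. The client then computes K = B^a mod p = 17^3 mod 43.
17^1 ≡ 17 (mod 43)
17^2 = (17^1)^2 ≡ 17^2 = 289 ≡ 31 (mod 43)
17^3 = 17^2 · 17^1 ≡ 31 · 17 ≡ 11 (mod 43).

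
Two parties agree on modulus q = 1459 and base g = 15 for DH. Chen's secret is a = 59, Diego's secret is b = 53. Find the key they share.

1377

Chen sends A = g^a mod q = 15^59 mod 1459.
15^1 ≡ 15 (mod 1459)
15^2 = (15^1)^2 ≡ 15^2 = 225 ≡ 225 (mod 1459)
15^4 = (15^2)^2 ≡ 225^2 = 50625 ≡ 1019 (mod 1459)
15^8 = (15^4)^2 ≡ 1019^2 = 1038361 ≡ 1012 (mod 1459)
15^16 = (15^8)^2 ≡ 1012^2 = 1024144 ≡ 1385 (mod 1459)
15^32 = (15^16)^2 ≡ 1385^2 = 1918225 ≡ 1099 (mod 1459)
15^59 = 15^32 · 15^16 · 15^8 · 15^2 · 15^1 ≡ 1099 · 1385 · 1012 · 225 · 15 ≡ 113 (mod 1459).
So A = 113. Diego then computes K = A^b mod q = 113^53 mod 1459.
113^1 ≡ 113 (mod 1459)
113^2 = (113^1)^2 ≡ 113^2 = 12769 ≡ 1097 (mod 1459)
113^4 = (113^2)^2 ≡ 1097^2 = 1203409 ≡ 1193 (mod 1459)
113^8 = (113^4)^2 ≡ 1193^2 = 1423249 ≡ 724 (mod 1459)
113^16 = (113^8)^2 ≡ 724^2 = 524176 ≡ 395 (mod 1459)
113^32 = (113^16)^2 ≡ 395^2 = 156025 ≡ 1371 (mod 1459)
113^53 = 113^32 · 113^16 · 113^4 · 113^1 ≡ 1371 · 395 · 1193 · 113 ≡ 1377 (mod 1459).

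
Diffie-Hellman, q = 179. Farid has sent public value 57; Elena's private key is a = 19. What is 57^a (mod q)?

139

Shared key K = 57^19 mod 179.
57^1 ≡ 57 (mod 179)
57^2 = (57^1)^2 ≡ 57^2 = 3249 ≡ 27 (mod 179)
57^4 = (57^2)^2 ≡ 27^2 = 729 ≡ 13 (mod 179)
57^8 = (57^4)^2 ≡ 13^2 = 169 ≡ 169 (mod 179)
57^16 = (57^8)^2 ≡ 169^2 = 28561 ≡ 100 (mod 179)
57^19 = 57^16 · 57^2 · 57^1 ≡ 100 · 27 · 57 ≡ 139 (mod 179).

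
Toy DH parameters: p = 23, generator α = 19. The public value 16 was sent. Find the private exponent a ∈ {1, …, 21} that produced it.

2

Try successive powers of 19 modulo 23:
19^1 ≡ 19
19^2 ≡ 16
Found: a = 2.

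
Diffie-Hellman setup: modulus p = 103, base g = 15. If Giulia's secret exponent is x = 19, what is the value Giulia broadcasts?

Public value = 15^19 mod 103.
15^1 ≡ 15 (mod 103)
15^2 = (15^1)^2 ≡ 15^2 = 225 ≡ 19 (mod 103)
15^4 = (15^2)^2 ≡ 19^2 = 361 ≡ 52 (mod 103)
15^8 = (15^4)^2 ≡ 52^2 = 2704 ≡ 26 (mod 103)
15^16 = (15^8)^2 ≡ 26^2 = 676 ≡ 58 (mod 103)
15^19 = 15^16 · 15^2 · 15^1 ≡ 58 · 19 · 15 ≡ 50 (mod 103).

50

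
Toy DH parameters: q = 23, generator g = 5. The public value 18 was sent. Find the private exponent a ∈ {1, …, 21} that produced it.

12

Try successive powers of 5 modulo 23:
5^1 ≡ 5
5^2 ≡ 2
5^3 ≡ 10
5^4 ≡ 4
5^5 ≡ 20
5^6 ≡ 8
5^7 ≡ 17
5^8 ≡ 16
5^9 ≡ 11
5^10 ≡ 9
5^11 ≡ 22
5^12 ≡ 18
Found: a = 12.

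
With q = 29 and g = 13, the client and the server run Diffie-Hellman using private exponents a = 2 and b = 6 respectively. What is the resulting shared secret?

The client sends A = g^a mod q = 13^2 mod 29.
13^1 ≡ 13 (mod 29)
13^2 = (13^1)^2 ≡ 13^2 = 169 ≡ 24 (mod 29)
So A = 24. The server then computes K = A^b mod q = 24^6 mod 29.
24^1 ≡ 24 (mod 29)
24^2 = (24^1)^2 ≡ 24^2 = 576 ≡ 25 (mod 29)
24^4 = (24^2)^2 ≡ 25^2 = 625 ≡ 16 (mod 29)
24^6 = 24^4 · 24^2 ≡ 16 · 25 ≡ 23 (mod 29).

23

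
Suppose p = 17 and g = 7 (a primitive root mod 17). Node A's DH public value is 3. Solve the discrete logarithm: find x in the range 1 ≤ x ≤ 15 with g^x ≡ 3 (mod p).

Try successive powers of 7 modulo 17:
7^1 ≡ 7
7^2 ≡ 15
7^3 ≡ 3
Found: x = 3.

3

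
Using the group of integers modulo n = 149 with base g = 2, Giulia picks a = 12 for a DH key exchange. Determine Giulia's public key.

Public value = 2^12 (mod 149).
2^1 ≡ 2 (mod 149)
2^2 = (2^1)^2 ≡ 2^2 = 4 ≡ 4 (mod 149)
2^4 = (2^2)^2 ≡ 4^2 = 16 ≡ 16 (mod 149)
2^8 = (2^4)^2 ≡ 16^2 = 256 ≡ 107 (mod 149)
2^12 = 2^8 · 2^4 ≡ 107 · 16 ≡ 73 (mod 149).

73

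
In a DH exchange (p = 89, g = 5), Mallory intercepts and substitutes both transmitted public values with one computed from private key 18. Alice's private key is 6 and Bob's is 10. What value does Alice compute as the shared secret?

Alice receives Mallory's public value M = 5^18 mod 89 instead of the honest one.
5^1 ≡ 5 (mod 89)
5^2 = (5^1)^2 ≡ 5^2 = 25 ≡ 25 (mod 89)
5^4 = (5^2)^2 ≡ 25^2 = 625 ≡ 2 (mod 89)
5^8 = (5^4)^2 ≡ 2^2 = 4 ≡ 4 (mod 89)
5^16 = (5^8)^2 ≡ 4^2 = 16 ≡ 16 (mod 89)
5^18 = 5^16 · 5^2 ≡ 16 · 25 ≡ 44 (mod 89).
So M = 44. Alice computes K = M^6 mod 89.
44^1 ≡ 44 (mod 89)
44^2 = (44^1)^2 ≡ 44^2 = 1936 ≡ 67 (mod 89)
44^4 = (44^2)^2 ≡ 67^2 = 4489 ≡ 39 (mod 89)
44^6 = 44^4 · 44^2 ≡ 39 · 67 ≡ 32 (mod 89).

32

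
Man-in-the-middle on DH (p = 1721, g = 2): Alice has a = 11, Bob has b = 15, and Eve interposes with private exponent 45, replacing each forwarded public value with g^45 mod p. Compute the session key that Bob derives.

1319

Bob receives Eve's public value M = 2^45 mod 1721 instead of the honest one.
2^1 ≡ 2 (mod 1721)
2^2 = (2^1)^2 ≡ 2^2 = 4 ≡ 4 (mod 1721)
2^4 = (2^2)^2 ≡ 4^2 = 16 ≡ 16 (mod 1721)
2^8 = (2^4)^2 ≡ 16^2 = 256 ≡ 256 (mod 1721)
2^16 = (2^8)^2 ≡ 256^2 = 65536 ≡ 138 (mod 1721)
2^32 = (2^16)^2 ≡ 138^2 = 19044 ≡ 113 (mod 1721)
2^45 = 2^32 · 2^8 · 2^4 · 2^1 ≡ 113 · 256 · 16 · 2 ≡ 1519 (mod 1721).
So M = 1519. Bob computes K = M^15 mod 1721.
1519^1 ≡ 1519 (mod 1721)
1519^2 = (1519^1)^2 ≡ 1519^2 = 2307361 ≡ 1221 (mod 1721)
1519^4 = (1519^2)^2 ≡ 1221^2 = 1490841 ≡ 455 (mod 1721)
1519^8 = (1519^4)^2 ≡ 455^2 = 207025 ≡ 505 (mod 1721)
1519^15 = 1519^8 · 1519^4 · 1519^2 · 1519^1 ≡ 505 · 455 · 1221 · 1519 ≡ 1319 (mod 1721).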